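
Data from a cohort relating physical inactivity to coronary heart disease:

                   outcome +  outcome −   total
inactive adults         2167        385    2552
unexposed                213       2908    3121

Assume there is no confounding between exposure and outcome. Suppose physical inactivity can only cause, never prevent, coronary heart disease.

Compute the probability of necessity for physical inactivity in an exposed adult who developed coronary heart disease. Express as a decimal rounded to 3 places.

PN ≈ 0.920

p₁ = P(outcome | exposed) = 2167/2552 = 0.84914
p₀ = P(outcome | unexposed) = 213/3121 = 0.068247
Under exogeneity and monotonicity, PN = (p₁ − p₀) / p₁.
PN = (0.84914 − 0.068247) / 0.84914 = 0.78089 / 0.84914 ≈ 0.9196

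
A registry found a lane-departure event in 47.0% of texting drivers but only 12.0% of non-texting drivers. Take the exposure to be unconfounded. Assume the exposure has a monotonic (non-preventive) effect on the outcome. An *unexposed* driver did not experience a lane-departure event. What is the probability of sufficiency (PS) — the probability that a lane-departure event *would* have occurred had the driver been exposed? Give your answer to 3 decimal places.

p₁ = 0.47, p₀ = 0.12.
Under exogeneity and monotonicity, PS = (p₁ − p₀) / (1 − p₀).
PS = (0.47 − 0.12) / (1 − 0.12) = 0.35 / 0.88 ≈ 0.3977

PS ≈ 0.398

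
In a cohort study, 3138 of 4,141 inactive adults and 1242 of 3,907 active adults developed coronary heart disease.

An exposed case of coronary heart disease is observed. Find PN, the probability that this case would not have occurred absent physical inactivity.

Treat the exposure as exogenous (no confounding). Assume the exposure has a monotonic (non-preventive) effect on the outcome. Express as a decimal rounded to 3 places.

p₁ = P(outcome | exposed) = 3138/4141 = 0.75779
p₀ = P(outcome | unexposed) = 1242/3907 = 0.31789
Under exogeneity and monotonicity, PN = (p₁ − p₀) / p₁.
PN = (0.75779 − 0.31789) / 0.75779 = 0.4399 / 0.75779 ≈ 0.5805

PN ≈ 0.581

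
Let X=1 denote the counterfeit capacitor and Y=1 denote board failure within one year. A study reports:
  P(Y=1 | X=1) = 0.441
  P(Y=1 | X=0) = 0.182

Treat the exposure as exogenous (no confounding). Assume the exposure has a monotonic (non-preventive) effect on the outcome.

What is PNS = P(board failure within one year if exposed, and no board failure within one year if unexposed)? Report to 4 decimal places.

PNS ≈ 0.2590

Let p₁ = 0.441, p₀ = 0.182.
Under exogeneity and monotonicity, PNS = p₁ − p₀.
PNS = 0.441 − 0.182 = 0.259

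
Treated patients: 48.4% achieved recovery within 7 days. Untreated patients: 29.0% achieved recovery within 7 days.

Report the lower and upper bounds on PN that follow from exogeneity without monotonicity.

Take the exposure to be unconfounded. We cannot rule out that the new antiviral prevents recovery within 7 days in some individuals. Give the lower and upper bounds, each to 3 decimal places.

p₁ = 0.484, p₀ = 0.29.
Under exogeneity alone the bounds on PN are max{0,(p₁−p₀)/p₁} ≤ PN ≤ min{1,(1−p₀)/p₁}.
  lower = (p₁ − p₀)/p₁ = 0.194 / 0.484 ≈ 0.4008
  upper = min{1, (1 − p₀)/p₁} = 0.71 / 0.484 ≈ 1.4669 → capped at 1

0.401 ≤ PN ≤ 1.000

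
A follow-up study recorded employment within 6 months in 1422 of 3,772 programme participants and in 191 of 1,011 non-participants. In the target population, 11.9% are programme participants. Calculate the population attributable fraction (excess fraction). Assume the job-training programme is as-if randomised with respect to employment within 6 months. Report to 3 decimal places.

PAF ≈ 0.106

p₁ = P(outcome | exposed) = 1422/3772 = 0.37699
p₀ = P(outcome | unexposed) = 191/1011 = 0.18892
Overall risk P(Y=1) = π·p₁ + (1−π)·p₀ = 0.119×0.37699 + 0.881×0.18892 = 0.2113.
Under exogeneity, PAF = [P(Y=1) − p₀] / P(Y=1).
PAF = (0.2113 − 0.18892) / 0.2113 ≈ 0.1059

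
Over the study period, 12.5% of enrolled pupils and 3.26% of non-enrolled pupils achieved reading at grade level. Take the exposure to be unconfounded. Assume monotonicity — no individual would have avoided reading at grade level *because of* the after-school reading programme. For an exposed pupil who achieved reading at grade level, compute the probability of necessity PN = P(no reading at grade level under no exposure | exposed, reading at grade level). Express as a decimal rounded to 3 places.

PN ≈ 0.739

p₁ = 0.125, p₀ = 0.0326.
Under exogeneity and monotonicity, PN = (p₁ − p₀) / p₁.
PN = (0.125 − 0.0326) / 0.125 = 0.0924 / 0.125 ≈ 0.7392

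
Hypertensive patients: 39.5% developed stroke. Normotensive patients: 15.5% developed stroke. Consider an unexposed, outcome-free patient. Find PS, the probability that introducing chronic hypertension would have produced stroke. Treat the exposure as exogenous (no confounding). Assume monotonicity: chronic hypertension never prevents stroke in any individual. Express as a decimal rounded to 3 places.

p₁ = 0.395, p₀ = 0.155.
Under exogeneity and monotonicity, PS = (p₁ − p₀) / (1 − p₀).
PS = (0.395 − 0.155) / (1 − 0.155) = 0.24 / 0.845 ≈ 0.2840

PS ≈ 0.284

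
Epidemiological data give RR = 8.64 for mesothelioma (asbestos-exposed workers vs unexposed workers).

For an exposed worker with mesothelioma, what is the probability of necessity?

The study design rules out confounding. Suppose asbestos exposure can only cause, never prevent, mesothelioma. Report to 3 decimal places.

Under exogeneity and monotonicity, PN = (RR − 1) / RR = 1 − 1/RR.
PN = (8.64 − 1) / 8.64 = 7.64 / 8.64 ≈ 0.8843

PN ≈ 0.884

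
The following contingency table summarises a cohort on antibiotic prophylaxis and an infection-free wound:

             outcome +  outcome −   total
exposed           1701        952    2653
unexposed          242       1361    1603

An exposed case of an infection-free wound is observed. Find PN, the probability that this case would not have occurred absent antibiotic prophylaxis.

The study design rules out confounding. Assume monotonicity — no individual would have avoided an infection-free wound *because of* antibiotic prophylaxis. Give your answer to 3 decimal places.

p₁ = P(outcome | exposed) = 1701/2653 = 0.64116
p₀ = P(outcome | unexposed) = 242/1603 = 0.15097
Under exogeneity and monotonicity, PN = (p₁ − p₀) / p₁.
PN = (0.64116 − 0.15097) / 0.64116 = 0.49019 / 0.64116 ≈ 0.7645

PN ≈ 0.765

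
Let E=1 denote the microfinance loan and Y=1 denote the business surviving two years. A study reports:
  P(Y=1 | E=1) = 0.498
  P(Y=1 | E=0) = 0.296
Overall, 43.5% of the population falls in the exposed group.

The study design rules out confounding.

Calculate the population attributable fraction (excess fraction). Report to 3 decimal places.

Let p₁ = 0.498, p₀ = 0.296.
Overall risk P(Y=1) = π·p₁ + (1−π)·p₀ = 0.435×0.498 + 0.565×0.296 = 0.38387.
Under exogeneity, PAF = [P(Y=1) − p₀] / P(Y=1).
PAF = (0.38387 − 0.296) / 0.38387 ≈ 0.2289

PAF ≈ 0.229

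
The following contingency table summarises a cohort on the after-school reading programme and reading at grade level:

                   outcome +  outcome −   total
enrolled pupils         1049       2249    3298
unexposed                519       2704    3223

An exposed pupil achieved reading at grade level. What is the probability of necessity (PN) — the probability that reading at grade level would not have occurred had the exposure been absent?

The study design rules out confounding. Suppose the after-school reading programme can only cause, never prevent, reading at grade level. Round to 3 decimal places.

p₁ = P(outcome | exposed) = 1049/3298 = 0.31807
p₀ = P(outcome | unexposed) = 519/3223 = 0.16103
Under exogeneity and monotonicity, PN = (p₁ − p₀) / p₁.
PN = (0.31807 − 0.16103) / 0.31807 = 0.15704 / 0.31807 ≈ 0.4937

PN ≈ 0.494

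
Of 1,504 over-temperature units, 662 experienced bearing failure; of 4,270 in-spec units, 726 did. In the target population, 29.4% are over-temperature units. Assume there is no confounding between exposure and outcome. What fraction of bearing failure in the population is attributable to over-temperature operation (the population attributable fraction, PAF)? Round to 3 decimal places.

p₁ = P(outcome | exposed) = 662/1504 = 0.44016
p₀ = P(outcome | unexposed) = 726/4270 = 0.17002
Overall risk P(Y=1) = π·p₁ + (1−π)·p₀ = 0.294×0.44016 + 0.706×0.17002 = 0.24944.
Under exogeneity, PAF = [P(Y=1) − p₀] / P(Y=1).
PAF = (0.24944 − 0.17002) / 0.24944 ≈ 0.3184

PAF ≈ 0.318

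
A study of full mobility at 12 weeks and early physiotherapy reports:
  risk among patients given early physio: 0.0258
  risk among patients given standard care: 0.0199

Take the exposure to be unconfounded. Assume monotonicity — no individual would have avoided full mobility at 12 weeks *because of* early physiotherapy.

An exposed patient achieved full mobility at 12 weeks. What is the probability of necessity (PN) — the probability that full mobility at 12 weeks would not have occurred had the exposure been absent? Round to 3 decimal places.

Let p₁ = 0.0258, p₀ = 0.0199.
Under exogeneity and monotonicity, PN = (p₁ − p₀) / p₁.
PN = (0.0258 − 0.0199) / 0.0258 = 0.0059 / 0.0258 ≈ 0.2287

PN ≈ 0.229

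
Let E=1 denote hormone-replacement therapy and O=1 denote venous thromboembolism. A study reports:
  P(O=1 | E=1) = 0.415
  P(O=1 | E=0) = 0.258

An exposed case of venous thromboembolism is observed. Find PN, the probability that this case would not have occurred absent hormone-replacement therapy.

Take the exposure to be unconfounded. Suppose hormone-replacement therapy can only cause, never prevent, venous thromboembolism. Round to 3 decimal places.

PN ≈ 0.378

Let p₁ = 0.415, p₀ = 0.258.
Under exogeneity and monotonicity, PN = (p₁ − p₀) / p₁.
PN = (0.415 − 0.258) / 0.415 = 0.157 / 0.415 ≈ 0.3783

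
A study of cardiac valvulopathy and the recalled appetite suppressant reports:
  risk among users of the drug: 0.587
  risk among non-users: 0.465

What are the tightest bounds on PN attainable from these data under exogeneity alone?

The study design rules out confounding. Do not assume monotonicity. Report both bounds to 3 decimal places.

0.208 ≤ PN ≤ 0.911

Let p₁ = 0.587, p₀ = 0.465.
Under exogeneity alone the bounds on PN are max{0,(p₁−p₀)/p₁} ≤ PN ≤ min{1,(1−p₀)/p₁}.
  lower = (p₁ − p₀)/p₁ = 0.122 / 0.587 ≈ 0.2078
  upper = min{1, (1 − p₀)/p₁} = 0.535 / 0.587 ≈ 0.9114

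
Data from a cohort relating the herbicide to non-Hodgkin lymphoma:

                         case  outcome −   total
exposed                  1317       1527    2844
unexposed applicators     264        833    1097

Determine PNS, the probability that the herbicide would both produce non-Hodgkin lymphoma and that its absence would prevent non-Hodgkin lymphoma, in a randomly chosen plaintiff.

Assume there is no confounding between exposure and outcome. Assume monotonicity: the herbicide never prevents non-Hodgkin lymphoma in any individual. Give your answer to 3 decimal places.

p₁ = P(outcome | exposed) = 1317/2844 = 0.46308
p₀ = P(outcome | unexposed) = 264/1097 = 0.24066
Under exogeneity and monotonicity, PNS = p₁ − p₀.
PNS = 0.46308 − 0.24066 = 0.22242

PNS ≈ 0.222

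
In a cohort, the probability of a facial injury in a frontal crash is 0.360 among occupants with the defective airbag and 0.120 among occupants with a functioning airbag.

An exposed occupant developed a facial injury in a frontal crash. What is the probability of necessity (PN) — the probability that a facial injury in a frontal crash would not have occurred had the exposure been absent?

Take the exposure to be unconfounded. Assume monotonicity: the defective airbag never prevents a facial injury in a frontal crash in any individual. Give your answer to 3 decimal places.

PN ≈ 0.667

Let p₁ = 0.36, p₀ = 0.12.
Under exogeneity and monotonicity, PN = (p₁ − p₀) / p₁.
PN = (0.36 − 0.12) / 0.36 = 0.24 / 0.36 ≈ 0.6667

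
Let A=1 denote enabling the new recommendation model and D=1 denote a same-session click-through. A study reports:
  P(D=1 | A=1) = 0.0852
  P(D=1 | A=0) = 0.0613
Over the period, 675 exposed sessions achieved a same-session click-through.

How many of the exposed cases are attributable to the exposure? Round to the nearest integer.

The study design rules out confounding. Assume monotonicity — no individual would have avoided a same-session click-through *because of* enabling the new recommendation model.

Let p₁ = 0.0852, p₀ = 0.0613.
PN = (p₁ − p₀)/p₁ = (0.0852 − 0.0613) / 0.0852 ≈ 0.28052.
Attributable cases ≈ PN × (exposed cases) = 0.28052 × 675 ≈ 189.35.

about 189 cases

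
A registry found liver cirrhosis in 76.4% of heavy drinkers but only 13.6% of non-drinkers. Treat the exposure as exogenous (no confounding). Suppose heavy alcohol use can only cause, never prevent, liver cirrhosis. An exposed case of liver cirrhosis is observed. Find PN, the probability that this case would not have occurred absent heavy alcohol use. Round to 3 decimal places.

p₁ = 0.764, p₀ = 0.136.
Under exogeneity and monotonicity, PN = (p₁ − p₀) / p₁.
PN = (0.764 − 0.136) / 0.764 = 0.628 / 0.764 ≈ 0.8220

PN ≈ 0.822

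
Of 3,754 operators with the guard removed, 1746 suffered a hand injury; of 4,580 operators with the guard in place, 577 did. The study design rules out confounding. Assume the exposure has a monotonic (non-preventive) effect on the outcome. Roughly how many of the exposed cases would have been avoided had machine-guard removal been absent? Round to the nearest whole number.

about 1273 cases

p₁ = P(outcome | exposed) = 1746/3754 = 0.4651
p₀ = P(outcome | unexposed) = 577/4580 = 0.12598
PN = (p₁ − p₀)/p₁ = (0.4651 − 0.12598) / 0.4651 ≈ 0.72913.
Attributable cases ≈ PN × (exposed cases) = 0.72913 × 1746 ≈ 1273.06.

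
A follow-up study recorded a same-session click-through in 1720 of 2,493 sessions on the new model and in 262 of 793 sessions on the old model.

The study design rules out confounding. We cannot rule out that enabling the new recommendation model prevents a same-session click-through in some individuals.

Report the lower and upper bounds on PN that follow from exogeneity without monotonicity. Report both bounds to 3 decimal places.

p₁ = P(outcome | exposed) = 1720/2493 = 0.68993
p₀ = P(outcome | unexposed) = 262/793 = 0.33039
Under exogeneity alone the bounds on PN are max{0,(p₁−p₀)/p₁} ≤ PN ≤ min{1,(1−p₀)/p₁}.
  lower = (p₁ − p₀)/p₁ = 0.35954 / 0.68993 ≈ 0.5211
  upper = min{1, (1 − p₀)/p₁} = 0.66961 / 0.68993 ≈ 0.9705

0.521 ≤ PN ≤ 0.971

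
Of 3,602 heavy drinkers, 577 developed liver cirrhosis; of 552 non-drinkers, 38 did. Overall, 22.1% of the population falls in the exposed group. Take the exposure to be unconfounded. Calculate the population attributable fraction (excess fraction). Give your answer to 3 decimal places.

p₁ = P(outcome | exposed) = 577/3602 = 0.16019
p₀ = P(outcome | unexposed) = 38/552 = 0.068841
Overall risk P(Y=1) = π·p₁ + (1−π)·p₀ = 0.221×0.16019 + 0.779×0.068841 = 0.089029.
Under exogeneity, PAF = [P(Y=1) − p₀] / P(Y=1).
PAF = (0.089029 − 0.068841) / 0.089029 ≈ 0.2268

PAF ≈ 0.227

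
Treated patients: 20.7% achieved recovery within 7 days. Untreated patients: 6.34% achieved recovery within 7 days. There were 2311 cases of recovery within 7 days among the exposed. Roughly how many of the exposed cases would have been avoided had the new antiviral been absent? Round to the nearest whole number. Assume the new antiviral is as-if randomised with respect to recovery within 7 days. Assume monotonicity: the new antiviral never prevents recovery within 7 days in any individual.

p₁ = 0.207, p₀ = 0.0634.
PN = (p₁ − p₀)/p₁ = (0.207 − 0.0634) / 0.207 ≈ 0.69372.
Attributable cases ≈ PN × (exposed cases) = 0.69372 × 2311 ≈ 1603.19.

about 1603 cases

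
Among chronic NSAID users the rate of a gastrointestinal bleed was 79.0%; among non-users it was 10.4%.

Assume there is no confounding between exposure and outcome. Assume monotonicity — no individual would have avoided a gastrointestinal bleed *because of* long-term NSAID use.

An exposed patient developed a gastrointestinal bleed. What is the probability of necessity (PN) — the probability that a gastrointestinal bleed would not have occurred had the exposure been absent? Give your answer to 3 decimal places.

p₁ = 0.79, p₀ = 0.104.
Under exogeneity and monotonicity, PN = (p₁ − p₀) / p₁.
PN = (0.79 − 0.104) / 0.79 = 0.686 / 0.79 ≈ 0.8684

PN ≈ 0.868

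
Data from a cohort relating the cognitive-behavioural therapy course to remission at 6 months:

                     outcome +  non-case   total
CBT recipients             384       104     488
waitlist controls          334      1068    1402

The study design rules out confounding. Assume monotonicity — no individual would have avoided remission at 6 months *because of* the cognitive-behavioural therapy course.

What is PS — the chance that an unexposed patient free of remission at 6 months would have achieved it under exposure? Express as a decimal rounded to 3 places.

p₁ = P(outcome | exposed) = 384/488 = 0.78689
p₀ = P(outcome | unexposed) = 334/1402 = 0.23823
Under exogeneity and monotonicity, PS = (p₁ − p₀) / (1 − p₀).
PS = (0.78689 − 0.23823) / (1 − 0.23823) = 0.54865 / 0.76177 ≈ 0.7202

PS ≈ 0.720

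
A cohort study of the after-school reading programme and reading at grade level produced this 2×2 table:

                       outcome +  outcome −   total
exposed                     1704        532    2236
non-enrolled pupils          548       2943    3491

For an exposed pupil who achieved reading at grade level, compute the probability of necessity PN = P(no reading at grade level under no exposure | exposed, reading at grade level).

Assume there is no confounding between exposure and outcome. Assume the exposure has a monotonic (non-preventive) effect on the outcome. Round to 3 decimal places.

p₁ = P(outcome | exposed) = 1704/2236 = 0.76208
p₀ = P(outcome | unexposed) = 548/3491 = 0.15698
Under exogeneity and monotonicity, PN = (p₁ − p₀) / p₁.
PN = (0.76208 − 0.15698) / 0.76208 = 0.6051 / 0.76208 ≈ 0.7940

PN ≈ 0.794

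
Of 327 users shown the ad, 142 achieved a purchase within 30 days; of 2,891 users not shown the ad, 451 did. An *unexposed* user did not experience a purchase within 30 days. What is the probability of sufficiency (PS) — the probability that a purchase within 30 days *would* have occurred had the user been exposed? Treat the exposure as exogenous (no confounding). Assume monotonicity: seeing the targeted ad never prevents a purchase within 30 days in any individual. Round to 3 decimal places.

p₁ = P(outcome | exposed) = 142/327 = 0.43425
p₀ = P(outcome | unexposed) = 451/2891 = 0.156
Under exogeneity and monotonicity, PS = (p₁ − p₀) / (1 − p₀).
PS = (0.43425 − 0.156) / (1 − 0.156) = 0.27825 / 0.844 ≈ 0.3297

PS ≈ 0.330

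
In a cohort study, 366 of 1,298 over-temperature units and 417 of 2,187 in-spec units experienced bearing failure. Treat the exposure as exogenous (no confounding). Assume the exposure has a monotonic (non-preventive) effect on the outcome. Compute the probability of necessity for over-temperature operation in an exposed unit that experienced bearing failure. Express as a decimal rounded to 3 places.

p₁ = P(outcome | exposed) = 366/1298 = 0.28197
p₀ = P(outcome | unexposed) = 417/2187 = 0.19067
Under exogeneity and monotonicity, PN = (p₁ − p₀) / p₁.
PN = (0.28197 − 0.19067) / 0.28197 = 0.0913 / 0.28197 ≈ 0.3238

PN ≈ 0.324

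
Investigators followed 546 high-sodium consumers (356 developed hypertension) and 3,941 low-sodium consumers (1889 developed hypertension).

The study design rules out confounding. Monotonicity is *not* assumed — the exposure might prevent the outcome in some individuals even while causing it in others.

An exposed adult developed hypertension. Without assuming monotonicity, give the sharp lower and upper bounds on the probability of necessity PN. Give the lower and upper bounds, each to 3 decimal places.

p₁ = P(outcome | exposed) = 356/546 = 0.65201
p₀ = P(outcome | unexposed) = 1889/3941 = 0.47932
Under exogeneity alone the bounds on PN are max{0,(p₁−p₀)/p₁} ≤ PN ≤ min{1,(1−p₀)/p₁}.
  lower = (p₁ − p₀)/p₁ = 0.17269 / 0.65201 ≈ 0.2649
  upper = min{1, (1 − p₀)/p₁} = 0.52068 / 0.65201 ≈ 0.7986

0.265 ≤ PN ≤ 0.799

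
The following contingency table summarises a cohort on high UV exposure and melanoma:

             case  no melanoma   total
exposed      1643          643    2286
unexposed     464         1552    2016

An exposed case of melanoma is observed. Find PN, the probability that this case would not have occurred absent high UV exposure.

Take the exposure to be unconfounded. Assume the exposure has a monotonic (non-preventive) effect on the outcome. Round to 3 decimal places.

p₁ = P(outcome | exposed) = 1643/2286 = 0.71872
p₀ = P(outcome | unexposed) = 464/2016 = 0.23016
Under exogeneity and monotonicity, PN = (p₁ − p₀)/p₁.
PN = (0.71872 − 0.23016) / 0.71872 ≈ 0.6798

PN ≈ 0.680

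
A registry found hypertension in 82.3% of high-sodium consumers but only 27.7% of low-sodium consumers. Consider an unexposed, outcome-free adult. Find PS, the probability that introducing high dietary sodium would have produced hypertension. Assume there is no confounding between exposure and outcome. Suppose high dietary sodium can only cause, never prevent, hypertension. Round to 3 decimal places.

p₁ = 0.823, p₀ = 0.277.
Under exogeneity and monotonicity, PS = (p₁ − p₀) / (1 − p₀).
PS = (0.823 − 0.277) / (1 − 0.277) = 0.546 / 0.723 ≈ 0.7552

PS ≈ 0.755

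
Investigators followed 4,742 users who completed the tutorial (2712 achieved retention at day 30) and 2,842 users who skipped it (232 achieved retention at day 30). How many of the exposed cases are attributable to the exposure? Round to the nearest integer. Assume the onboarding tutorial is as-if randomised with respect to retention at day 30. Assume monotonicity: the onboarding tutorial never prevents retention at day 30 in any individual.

about 2325 cases

p₁ = P(outcome | exposed) = 2712/4742 = 0.57191
p₀ = P(outcome | unexposed) = 232/2842 = 0.081633
PN = (p₁ − p₀)/p₁ = (0.57191 − 0.081633) / 0.57191 ≈ 0.85726.
Attributable cases ≈ PN × (exposed cases) = 0.85726 × 2712 ≈ 2324.90.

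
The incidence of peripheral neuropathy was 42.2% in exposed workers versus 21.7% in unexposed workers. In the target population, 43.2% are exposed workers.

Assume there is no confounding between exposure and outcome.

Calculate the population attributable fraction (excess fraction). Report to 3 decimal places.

p₁ = 0.422, p₀ = 0.217.
Overall risk P(Y=1) = π·p₁ + (1−π)·p₀ = 0.432×0.422 + 0.568×0.217 = 0.30556.
Under exogeneity, PAF = [P(Y=1) − p₀] / P(Y=1).
PAF = (0.30556 − 0.217) / 0.30556 ≈ 0.2898

PAF ≈ 0.290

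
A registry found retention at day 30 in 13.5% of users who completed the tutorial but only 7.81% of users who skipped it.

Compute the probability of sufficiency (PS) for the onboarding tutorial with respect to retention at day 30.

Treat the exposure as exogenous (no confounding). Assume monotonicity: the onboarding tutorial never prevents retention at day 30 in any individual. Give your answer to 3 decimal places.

p₁ = 0.135, p₀ = 0.0781.
Under exogeneity and monotonicity, PS = (p₁ − p₀) / (1 − p₀).
PS = (0.135 − 0.0781) / (1 − 0.0781) = 0.0569 / 0.9219 ≈ 0.0617

PS ≈ 0.062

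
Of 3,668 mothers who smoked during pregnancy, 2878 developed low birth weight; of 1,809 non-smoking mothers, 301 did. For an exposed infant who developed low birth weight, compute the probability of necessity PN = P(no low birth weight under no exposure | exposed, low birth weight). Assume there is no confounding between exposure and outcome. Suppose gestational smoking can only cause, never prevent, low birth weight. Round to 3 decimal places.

PN ≈ 0.788

p₁ = P(outcome | exposed) = 2878/3668 = 0.78462
p₀ = P(outcome | unexposed) = 301/1809 = 0.16639
Under exogeneity and monotonicity, PN = (p₁ − p₀) / p₁.
PN = (0.78462 − 0.16639) / 0.78462 = 0.61823 / 0.78462 ≈ 0.7879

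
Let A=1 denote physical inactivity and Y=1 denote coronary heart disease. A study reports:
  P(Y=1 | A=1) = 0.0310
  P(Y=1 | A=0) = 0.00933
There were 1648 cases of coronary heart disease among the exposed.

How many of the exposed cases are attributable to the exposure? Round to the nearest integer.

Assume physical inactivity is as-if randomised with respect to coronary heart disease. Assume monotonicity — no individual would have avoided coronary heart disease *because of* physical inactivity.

Let p₁ = 0.031, p₀ = 0.00933.
PN = (p₁ − p₀)/p₁ = (0.031 − 0.00933) / 0.031 ≈ 0.69903.
Attributable cases ≈ PN × (exposed cases) = 0.69903 × 1648 ≈ 1152.01.

about 1152 cases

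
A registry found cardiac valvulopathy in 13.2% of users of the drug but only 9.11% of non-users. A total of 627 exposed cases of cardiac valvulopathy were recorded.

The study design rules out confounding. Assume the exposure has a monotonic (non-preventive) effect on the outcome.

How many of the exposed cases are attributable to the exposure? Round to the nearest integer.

p₁ = 0.132, p₀ = 0.0911.
PN = (p₁ − p₀)/p₁ = (0.132 − 0.0911) / 0.132 ≈ 0.30985.
Attributable cases ≈ PN × (exposed cases) = 0.30985 × 627 ≈ 194.28.

about 194 cases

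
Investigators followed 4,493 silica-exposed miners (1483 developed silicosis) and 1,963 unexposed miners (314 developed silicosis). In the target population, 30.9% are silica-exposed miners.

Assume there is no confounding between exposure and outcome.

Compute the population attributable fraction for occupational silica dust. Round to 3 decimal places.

p₁ = P(outcome | exposed) = 1483/4493 = 0.33007
p₀ = P(outcome | unexposed) = 314/1963 = 0.15996
Overall risk P(Y=1) = π·p₁ + (1−π)·p₀ = 0.309×0.33007 + 0.691×0.15996 = 0.21252.
Under exogeneity, PAF = [P(Y=1) − p₀] / P(Y=1).
PAF = (0.21252 − 0.15996) / 0.21252 ≈ 0.2473

PAF ≈ 0.247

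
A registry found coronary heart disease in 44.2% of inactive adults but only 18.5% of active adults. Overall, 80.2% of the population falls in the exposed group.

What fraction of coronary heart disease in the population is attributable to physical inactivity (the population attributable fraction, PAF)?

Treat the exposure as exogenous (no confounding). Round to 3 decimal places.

p₁ = 0.442, p₀ = 0.185.
Overall risk P(Y=1) = π·p₁ + (1−π)·p₀ = 0.802×0.442 + 0.198×0.185 = 0.39111.
Under exogeneity, PAF = [P(Y=1) − p₀] / P(Y=1).
PAF = (0.39111 − 0.185) / 0.39111 ≈ 0.5270

PAF ≈ 0.527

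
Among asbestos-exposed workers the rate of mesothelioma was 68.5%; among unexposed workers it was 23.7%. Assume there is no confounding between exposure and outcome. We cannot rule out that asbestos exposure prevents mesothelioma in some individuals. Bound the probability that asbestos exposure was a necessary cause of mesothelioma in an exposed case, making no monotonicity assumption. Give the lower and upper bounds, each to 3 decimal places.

p₁ = 0.685, p₀ = 0.237.
Under exogeneity alone the bounds on PN are max{0,(p₁−p₀)/p₁} ≤ PN ≤ min{1,(1−p₀)/p₁}.
  lower = (p₁ − p₀)/p₁ = 0.448 / 0.685 ≈ 0.6540
  upper = min{1, (1 − p₀)/p₁} = 0.763 / 0.685 ≈ 1.1139 → capped at 1

0.654 ≤ PN ≤ 1.000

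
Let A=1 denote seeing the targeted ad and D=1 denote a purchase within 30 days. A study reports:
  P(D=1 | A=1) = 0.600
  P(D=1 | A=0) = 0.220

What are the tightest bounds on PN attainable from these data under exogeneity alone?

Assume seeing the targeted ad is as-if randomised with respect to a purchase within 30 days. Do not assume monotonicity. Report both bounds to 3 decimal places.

Let p₁ = 0.6, p₀ = 0.22.
Under exogeneity alone the bounds on PN are max{0,(p₁−p₀)/p₁} ≤ PN ≤ min{1,(1−p₀)/p₁}.
  lower = (p₁ − p₀)/p₁ = 0.38 / 0.6 ≈ 0.6333
  upper = min{1, (1 − p₀)/p₁} = 0.78 / 0.6 ≈ 1.3000 → capped at 1

0.633 ≤ PN ≤ 1.000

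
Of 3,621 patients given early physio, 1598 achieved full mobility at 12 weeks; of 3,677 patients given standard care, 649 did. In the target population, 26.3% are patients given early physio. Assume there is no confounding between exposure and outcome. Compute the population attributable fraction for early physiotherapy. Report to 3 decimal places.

p₁ = P(outcome | exposed) = 1598/3621 = 0.44131
p₀ = P(outcome | unexposed) = 649/3677 = 0.1765
Overall risk P(Y=1) = π·p₁ + (1−π)·p₀ = 0.263×0.44131 + 0.737×0.1765 = 0.24615.
Under exogeneity, PAF = [P(Y=1) − p₀] / P(Y=1).
PAF = (0.24615 − 0.1765) / 0.24615 ≈ 0.2829

PAF ≈ 0.283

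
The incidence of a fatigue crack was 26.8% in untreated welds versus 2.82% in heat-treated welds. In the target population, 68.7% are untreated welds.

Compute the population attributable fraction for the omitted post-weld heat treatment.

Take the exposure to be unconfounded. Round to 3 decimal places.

PAF ≈ 0.854

p₁ = 0.268, p₀ = 0.0282.
Overall risk P(Y=1) = π·p₁ + (1−π)·p₀ = 0.687×0.268 + 0.313×0.0282 = 0.19294.
Under exogeneity, PAF = [P(Y=1) − p₀] / P(Y=1).
PAF = (0.19294 − 0.0282) / 0.19294 ≈ 0.8538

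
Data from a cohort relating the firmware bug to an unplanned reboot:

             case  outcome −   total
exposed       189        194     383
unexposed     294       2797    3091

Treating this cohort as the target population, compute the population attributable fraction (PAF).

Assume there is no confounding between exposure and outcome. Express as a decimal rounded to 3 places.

p₁ = P(outcome | exposed) = 189/383 = 0.49347
p₀ = P(outcome | unexposed) = 294/3091 = 0.095115
Exposure prevalence π = 383/3474 = 0.11025; overall risk P(Y=1) = 0.13903.
Under exogeneity, PAF = [P(Y=1) − p₀]/P(Y=1).
PAF = (0.13903 − 0.095115) / 0.13903 ≈ 0.3159

PAF ≈ 0.316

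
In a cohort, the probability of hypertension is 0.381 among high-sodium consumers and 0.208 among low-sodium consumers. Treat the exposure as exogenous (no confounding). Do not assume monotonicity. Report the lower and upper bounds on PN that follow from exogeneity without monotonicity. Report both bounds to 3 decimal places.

Let p₁ = 0.381, p₀ = 0.208.
Under exogeneity alone the bounds on PN are max{0,(p₁−p₀)/p₁} ≤ PN ≤ min{1,(1−p₀)/p₁}.
  lower = (p₁ − p₀)/p₁ = 0.173 / 0.381 ≈ 0.4541
  upper = min{1, (1 − p₀)/p₁} = 0.792 / 0.381 ≈ 2.0787 → capped at 1

0.454 ≤ PN ≤ 1.000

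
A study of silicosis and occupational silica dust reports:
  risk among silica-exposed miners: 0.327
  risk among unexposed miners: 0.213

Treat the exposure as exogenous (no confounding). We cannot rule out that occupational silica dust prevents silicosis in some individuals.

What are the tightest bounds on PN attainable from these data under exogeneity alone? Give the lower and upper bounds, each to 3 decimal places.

Let p₁ = 0.327, p₀ = 0.213.
Under exogeneity alone the bounds on PN are max{0,(p₁−p₀)/p₁} ≤ PN ≤ min{1,(1−p₀)/p₁}.
  lower = (p₁ − p₀)/p₁ = 0.114 / 0.327 ≈ 0.3486
  upper = min{1, (1 − p₀)/p₁} = 0.787 / 0.327 ≈ 2.4067 → capped at 1

0.349 ≤ PN ≤ 1.000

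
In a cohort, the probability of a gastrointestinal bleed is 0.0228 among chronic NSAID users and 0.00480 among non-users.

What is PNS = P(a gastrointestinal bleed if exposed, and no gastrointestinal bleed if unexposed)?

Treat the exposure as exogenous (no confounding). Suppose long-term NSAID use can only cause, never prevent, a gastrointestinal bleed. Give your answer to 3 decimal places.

Let p₁ = 0.0228, p₀ = 0.0048.
Under exogeneity and monotonicity, PNS = p₁ − p₀.
PNS = 0.0228 − 0.0048 = 0.018

PNS ≈ 0.018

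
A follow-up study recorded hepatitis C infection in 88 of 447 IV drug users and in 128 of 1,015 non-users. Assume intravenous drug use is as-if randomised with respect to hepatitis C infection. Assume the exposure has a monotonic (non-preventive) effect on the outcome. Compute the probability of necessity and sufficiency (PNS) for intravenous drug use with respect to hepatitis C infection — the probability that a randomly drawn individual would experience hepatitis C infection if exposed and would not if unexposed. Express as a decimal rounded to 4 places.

PNS ≈ 0.0708

p₁ = P(outcome | exposed) = 88/447 = 0.19687
p₀ = P(outcome | unexposed) = 128/1015 = 0.12611
Under exogeneity and monotonicity, PNS = p₁ − p₀.
PNS = 0.19687 − 0.12611 = 0.07076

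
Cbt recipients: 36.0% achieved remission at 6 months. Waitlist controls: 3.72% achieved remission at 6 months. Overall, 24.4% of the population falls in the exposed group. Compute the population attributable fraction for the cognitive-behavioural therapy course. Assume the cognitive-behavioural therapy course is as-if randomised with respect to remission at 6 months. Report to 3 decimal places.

p₁ = 0.36, p₀ = 0.0372.
Overall risk P(Y=1) = π·p₁ + (1−π)·p₀ = 0.244×0.36 + 0.756×0.0372 = 0.11596.
Under exogeneity, PAF = [P(Y=1) − p₀] / P(Y=1).
PAF = (0.11596 − 0.0372) / 0.11596 ≈ 0.6792

PAF ≈ 0.679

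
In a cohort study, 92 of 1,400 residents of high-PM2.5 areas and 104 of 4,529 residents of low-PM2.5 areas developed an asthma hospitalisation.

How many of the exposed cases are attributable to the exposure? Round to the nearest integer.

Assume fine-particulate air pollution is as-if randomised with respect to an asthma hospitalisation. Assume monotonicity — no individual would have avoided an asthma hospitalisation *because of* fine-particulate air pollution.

p₁ = P(outcome | exposed) = 92/1400 = 0.065714
p₀ = P(outcome | unexposed) = 104/4529 = 0.022963
PN = (p₁ − p₀)/p₁ = (0.065714 − 0.022963) / 0.065714 ≈ 0.65056.
Attributable cases ≈ PN × (exposed cases) = 0.65056 × 92 ≈ 59.85.

about 60 cases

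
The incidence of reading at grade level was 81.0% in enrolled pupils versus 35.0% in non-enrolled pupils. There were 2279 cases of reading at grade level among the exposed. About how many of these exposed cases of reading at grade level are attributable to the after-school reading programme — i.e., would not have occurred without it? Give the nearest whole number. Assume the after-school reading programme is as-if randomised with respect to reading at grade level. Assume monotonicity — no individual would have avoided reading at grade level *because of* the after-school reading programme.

p₁ = 0.81, p₀ = 0.35.
PN = (p₁ − p₀)/p₁ = (0.81 − 0.35) / 0.81 ≈ 0.56790.
Attributable cases ≈ PN × (exposed cases) = 0.56790 × 2279 ≈ 1294.25.

about 1294 cases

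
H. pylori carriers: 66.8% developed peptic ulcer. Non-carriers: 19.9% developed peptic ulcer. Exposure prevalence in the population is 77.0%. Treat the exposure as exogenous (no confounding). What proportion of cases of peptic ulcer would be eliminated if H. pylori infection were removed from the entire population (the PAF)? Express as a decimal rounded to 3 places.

PAF ≈ 0.645

p₁ = 0.668, p₀ = 0.199.
Overall risk P(Y=1) = π·p₁ + (1−π)·p₀ = 0.77×0.668 + 0.23×0.199 = 0.56013.
Under exogeneity, PAF = [P(Y=1) − p₀] / P(Y=1).
PAF = (0.56013 − 0.199) / 0.56013 ≈ 0.6447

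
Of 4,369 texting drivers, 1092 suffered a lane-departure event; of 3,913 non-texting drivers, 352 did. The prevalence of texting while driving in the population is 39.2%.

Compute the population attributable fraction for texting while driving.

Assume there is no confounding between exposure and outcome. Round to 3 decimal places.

p₁ = P(outcome | exposed) = 1092/4369 = 0.24994
p₀ = P(outcome | unexposed) = 352/3913 = 0.089957
Overall risk P(Y=1) = π·p₁ + (1−π)·p₀ = 0.392×0.24994 + 0.608×0.089957 = 0.15267.
Under exogeneity, PAF = [P(Y=1) − p₀] / P(Y=1).
PAF = (0.15267 − 0.089957) / 0.15267 ≈ 0.4108

PAF ≈ 0.411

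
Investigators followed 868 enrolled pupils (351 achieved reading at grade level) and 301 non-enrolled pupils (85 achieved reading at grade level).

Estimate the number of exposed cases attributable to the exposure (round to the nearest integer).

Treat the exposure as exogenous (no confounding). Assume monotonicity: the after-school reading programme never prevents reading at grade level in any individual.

about 106 cases

p₁ = P(outcome | exposed) = 351/868 = 0.40438
p₀ = P(outcome | unexposed) = 85/301 = 0.28239
PN = (p₁ − p₀)/p₁ = (0.40438 − 0.28239) / 0.40438 ≈ 0.30166.
Attributable cases ≈ PN × (exposed cases) = 0.30166 × 351 ≈ 105.88.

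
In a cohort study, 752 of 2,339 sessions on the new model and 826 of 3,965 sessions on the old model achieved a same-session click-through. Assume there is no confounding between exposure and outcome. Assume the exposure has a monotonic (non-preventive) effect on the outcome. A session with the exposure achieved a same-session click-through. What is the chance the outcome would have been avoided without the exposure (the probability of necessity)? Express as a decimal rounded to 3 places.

PN ≈ 0.352

p₁ = P(outcome | exposed) = 752/2339 = 0.3215
p₀ = P(outcome | unexposed) = 826/3965 = 0.20832
Under exogeneity and monotonicity, PN = (p₁ − p₀) / p₁.
PN = (0.3215 − 0.20832) / 0.3215 = 0.11318 / 0.3215 ≈ 0.3520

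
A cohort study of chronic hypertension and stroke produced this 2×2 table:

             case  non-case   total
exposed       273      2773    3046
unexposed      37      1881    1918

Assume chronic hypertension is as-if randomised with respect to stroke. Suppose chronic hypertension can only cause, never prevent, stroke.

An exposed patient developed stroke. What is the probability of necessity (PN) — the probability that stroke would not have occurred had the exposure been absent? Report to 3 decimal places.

p₁ = P(outcome | exposed) = 273/3046 = 0.089626
p₀ = P(outcome | unexposed) = 37/1918 = 0.019291
Under exogeneity and monotonicity, PN = (p₁ − p₀)/p₁.
PN = (0.089626 − 0.019291) / 0.089626 ≈ 0.7848

PN ≈ 0.785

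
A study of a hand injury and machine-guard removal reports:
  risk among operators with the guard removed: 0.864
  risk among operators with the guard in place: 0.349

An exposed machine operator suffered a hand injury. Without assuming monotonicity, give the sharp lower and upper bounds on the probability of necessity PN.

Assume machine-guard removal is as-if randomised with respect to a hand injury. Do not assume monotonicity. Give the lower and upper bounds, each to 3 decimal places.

Let p₁ = 0.864, p₀ = 0.349.
Under exogeneity alone the bounds on PN are max{0,(p₁−p₀)/p₁} ≤ PN ≤ min{1,(1−p₀)/p₁}.
  lower = (p₁ − p₀)/p₁ = 0.515 / 0.864 ≈ 0.5961
  upper = min{1, (1 − p₀)/p₁} = 0.651 / 0.864 ≈ 0.7535

0.596 ≤ PN ≤ 0.753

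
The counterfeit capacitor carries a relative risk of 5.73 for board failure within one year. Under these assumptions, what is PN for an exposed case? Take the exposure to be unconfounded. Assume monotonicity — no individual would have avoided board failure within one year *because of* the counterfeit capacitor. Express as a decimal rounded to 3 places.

Under exogeneity and monotonicity, PN = (RR − 1) / RR = 1 − 1/RR.
PN = (5.73 − 1) / 5.73 = 4.73 / 5.73 ≈ 0.8255

PN ≈ 0.825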